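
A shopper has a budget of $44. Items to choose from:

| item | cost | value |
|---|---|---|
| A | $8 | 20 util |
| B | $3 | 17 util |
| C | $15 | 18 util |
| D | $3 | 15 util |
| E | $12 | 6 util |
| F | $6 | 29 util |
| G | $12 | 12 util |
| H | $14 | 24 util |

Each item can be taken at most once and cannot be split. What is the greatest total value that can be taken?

Check high-value combinations within $44:
- A+B+D+F+H: cost 8+3+3+6+14=34, value 20+17+15+29+24=105
- B+C+D+F+H: cost 3+15+3+6+14=41, value 17+18+15+29+24=103
- A+B+F+G+H: cost 8+3+6+12+14=43, value 20+17+29+12+24=102
- A+D+F+G+H: cost 8+3+6+12+14=43, value 20+15+29+12+24=100
- A+B+C+D+F: cost 8+3+15+3+6=35, value 20+17+18+15+29=99
Best: 105 util.

105 util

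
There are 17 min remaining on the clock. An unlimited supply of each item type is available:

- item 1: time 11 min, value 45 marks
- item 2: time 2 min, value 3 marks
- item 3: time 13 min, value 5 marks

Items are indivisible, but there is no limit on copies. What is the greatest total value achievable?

Best value-per-unit is item 1 at 45/11; filling with it alone gives 1×45 = 45.
Optimal mix: 1×item 1 + 3×item 2 → time 17, value 54.

54 marks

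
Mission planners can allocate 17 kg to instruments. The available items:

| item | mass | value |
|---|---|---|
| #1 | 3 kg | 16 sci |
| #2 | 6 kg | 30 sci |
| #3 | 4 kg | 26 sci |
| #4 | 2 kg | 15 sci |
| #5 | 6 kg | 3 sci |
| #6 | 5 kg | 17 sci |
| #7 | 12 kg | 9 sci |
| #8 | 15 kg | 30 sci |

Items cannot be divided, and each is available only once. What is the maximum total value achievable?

Check high-value combinations within 17 kg:
- #2+#3+#4+#6: mass 6+4+2+5=17, value 30+26+15+17=88
- #1+#2+#3+#4: mass 3+6+4+2=15, value 16+30+26+15=87
- #1+#2+#4+#6: mass 3+6+2+5=16, value 16+30+15+17=78
Best: 88 sci.

88 sci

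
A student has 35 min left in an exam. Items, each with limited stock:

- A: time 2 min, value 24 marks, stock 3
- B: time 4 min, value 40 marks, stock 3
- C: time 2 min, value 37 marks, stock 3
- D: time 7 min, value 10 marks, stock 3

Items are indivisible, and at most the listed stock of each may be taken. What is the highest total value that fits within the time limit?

313 marks

Top feasible selections:
- 3×A + 3×B + 3×C + 1×D: time 31, value 313
- 3×A + 3×B + 3×C: time 24, value 303
Best: 313 marks.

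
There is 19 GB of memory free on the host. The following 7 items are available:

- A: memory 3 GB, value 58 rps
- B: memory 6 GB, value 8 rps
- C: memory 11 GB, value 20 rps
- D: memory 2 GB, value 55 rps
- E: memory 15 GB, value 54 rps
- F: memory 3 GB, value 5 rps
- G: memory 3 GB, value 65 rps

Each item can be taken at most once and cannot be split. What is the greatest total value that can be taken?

Check high-value combinations within 19 GB:
- A+C+D+G: memory 3+11+2+3=19, value 58+20+55+65=198
- A+B+D+F+G: memory 3+6+2+3+3=17, value 58+8+55+5+65=191
- A+B+D+G: memory 3+6+2+3=14, value 58+8+55+65=186
- A+D+F+G: memory 3+2+3+3=11, value 58+55+5+65=183
- A+D+G: memory 3+2+3=8, value 58+55+65=178
Best: 198 rps.

198 rps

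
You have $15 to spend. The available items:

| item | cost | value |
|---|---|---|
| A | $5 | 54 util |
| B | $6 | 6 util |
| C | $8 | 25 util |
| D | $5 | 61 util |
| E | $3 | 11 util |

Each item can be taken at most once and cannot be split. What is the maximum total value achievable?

126 util

Check high-value combinations within $15:
- A+D+E: cost 5+5+3=13, value 54+61+11=126
- A+D: cost 5+5=10, value 54+61=115
- C+D: cost 8+5=13, value 25+61=86
- A+C: cost 5+8=13, value 54+25=79
- B+D+E: cost 6+5+3=14, value 6+61+11=78
Best: 126 util.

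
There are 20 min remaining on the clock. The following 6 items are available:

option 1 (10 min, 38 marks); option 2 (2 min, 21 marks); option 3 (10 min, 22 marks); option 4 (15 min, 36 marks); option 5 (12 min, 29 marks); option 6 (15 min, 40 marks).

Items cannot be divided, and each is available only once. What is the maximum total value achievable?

Check high-value combinations within 20 min:
- option 2+option 6: time 2+15=17, value 21+40=61
- option 1+option 3: time 10+10=20, value 38+22=60
- option 1+option 2: time 10+2=12, value 38+21=59
- option 2+option 4: time 2+15=17, value 21+36=57
Best: 61 marks.

61 marks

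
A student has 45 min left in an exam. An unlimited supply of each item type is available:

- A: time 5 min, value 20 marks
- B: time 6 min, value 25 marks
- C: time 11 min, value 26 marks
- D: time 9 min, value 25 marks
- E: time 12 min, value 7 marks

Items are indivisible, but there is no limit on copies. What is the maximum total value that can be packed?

185 marks

Best value-per-unit is B at 25/6; filling with it alone gives 7×25 = 175.
Optimal mix: 3×A + 5×B → time 45, value 185.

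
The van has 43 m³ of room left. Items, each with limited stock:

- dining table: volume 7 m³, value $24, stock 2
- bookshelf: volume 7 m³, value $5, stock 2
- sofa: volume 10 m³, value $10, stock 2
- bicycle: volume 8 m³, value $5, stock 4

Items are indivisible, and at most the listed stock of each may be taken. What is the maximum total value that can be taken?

Top feasible selections:
- 2×dining table + 1×bookshelf + 2×sofa: volume 41, value 73
- 2×dining table + 2×sofa + 1×bicycle: volume 42, value 73
Best: $73.

$73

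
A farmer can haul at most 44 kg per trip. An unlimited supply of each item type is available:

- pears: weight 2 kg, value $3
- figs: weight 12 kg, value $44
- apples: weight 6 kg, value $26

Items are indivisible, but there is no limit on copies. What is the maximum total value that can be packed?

$185

Best value-per-unit is apples at 26/6; filling with it alone gives 7×26 = 182.
Optimal mix: 1×pears + 7×apples → weight 44, value 185.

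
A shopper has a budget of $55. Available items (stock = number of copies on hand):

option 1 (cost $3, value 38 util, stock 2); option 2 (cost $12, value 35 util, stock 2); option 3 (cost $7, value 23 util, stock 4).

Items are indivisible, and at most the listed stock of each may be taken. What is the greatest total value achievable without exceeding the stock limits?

Top feasible selections:
- 2×option 1 + 2×option 2 + 3×option 3: cost 51, value 215
- 2×option 1 + 1×option 2 + 4×option 3: cost 46, value 203
- 1×option 1 + 2×option 2 + 4×option 3: cost 55, value 200
Best: 215 util.

215 util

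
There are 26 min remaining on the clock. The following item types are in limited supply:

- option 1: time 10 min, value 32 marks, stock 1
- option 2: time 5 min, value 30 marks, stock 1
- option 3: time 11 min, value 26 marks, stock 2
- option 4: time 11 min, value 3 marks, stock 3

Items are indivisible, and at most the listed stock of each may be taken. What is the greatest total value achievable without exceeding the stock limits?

88 marks

Best selections within time 26 and stock limits:
- 1×option 1 + 1×option 2 + 1×option 3: time 26, value 88
- 1×option 1 + 1×option 2 + 1×option 4: time 26, value 65
- 1×option 1 + 1×option 2: time 15, value 62
- 1×option 1 + 1×option 3: time 21, value 58
Best: 88 marks.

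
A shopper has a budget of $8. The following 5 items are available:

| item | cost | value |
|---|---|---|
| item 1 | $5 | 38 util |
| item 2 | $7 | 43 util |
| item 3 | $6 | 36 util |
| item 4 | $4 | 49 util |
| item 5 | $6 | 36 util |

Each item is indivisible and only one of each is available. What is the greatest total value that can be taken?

Check high-value combinations within $8:
- item 4: cost 4, value 49
- item 2: cost 7, value 43
- item 1: cost 5, value 38
Best: 49 util.

49 util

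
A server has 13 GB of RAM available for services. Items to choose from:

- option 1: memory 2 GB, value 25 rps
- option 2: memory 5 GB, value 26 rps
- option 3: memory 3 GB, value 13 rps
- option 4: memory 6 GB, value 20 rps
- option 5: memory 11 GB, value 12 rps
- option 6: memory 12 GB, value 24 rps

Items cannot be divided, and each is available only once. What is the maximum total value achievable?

This is a 0/1 knapsack; check combinations near the capacity.
- option 1+option 2+option 4: memory 2+5+6=13, value 25+26+20=71
- option 1+option 2+option 3: memory 2+5+3=10, value 25+26+13=64
- option 1+option 3+option 4: memory 2+3+6=11, value 25+13+20=58
Best: 71 rps.

71 rps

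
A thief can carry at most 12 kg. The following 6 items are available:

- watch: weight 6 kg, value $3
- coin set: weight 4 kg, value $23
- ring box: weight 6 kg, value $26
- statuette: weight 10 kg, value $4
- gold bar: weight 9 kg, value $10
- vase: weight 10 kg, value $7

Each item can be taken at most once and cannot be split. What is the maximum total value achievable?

Check high-value combinations within 12 kg:
- coin set+ring box: weight 4+6=10, value 23+26=49
- watch+ring box: weight 6+6=12, value 3+26=29
- ring box: weight 6, value 26
Best: $49.

$49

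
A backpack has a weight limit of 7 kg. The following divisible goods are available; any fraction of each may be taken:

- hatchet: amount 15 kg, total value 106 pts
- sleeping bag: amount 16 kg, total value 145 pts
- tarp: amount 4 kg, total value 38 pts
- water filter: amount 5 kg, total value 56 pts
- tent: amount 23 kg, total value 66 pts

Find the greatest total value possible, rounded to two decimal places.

75.00

Take in order of value per unit:
- water filter (56/5 per unit): all 5 → value 56, running total 56.00
- tarp (38/4 per unit): 2 of 4 → value 2×38/4 = 19.0000, running total 75.00
Total 75.00.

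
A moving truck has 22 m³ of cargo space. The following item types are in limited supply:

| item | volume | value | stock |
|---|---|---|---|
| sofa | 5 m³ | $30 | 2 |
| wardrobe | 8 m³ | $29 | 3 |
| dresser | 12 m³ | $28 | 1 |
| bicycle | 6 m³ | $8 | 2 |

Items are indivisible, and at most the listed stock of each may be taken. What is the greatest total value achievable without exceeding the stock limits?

Top feasible selections:
- 2×sofa + 1×wardrobe: volume 18, value 89
- 1×sofa + 2×wardrobe: volume 21, value 88
- 2×sofa + 1×dresser: volume 22, value 88
Best: $89.

$89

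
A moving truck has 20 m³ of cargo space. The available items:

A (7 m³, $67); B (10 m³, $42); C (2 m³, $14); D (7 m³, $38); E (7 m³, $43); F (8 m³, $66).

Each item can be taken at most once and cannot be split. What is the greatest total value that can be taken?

$147

Check high-value combinations within 20 m³:
- A+C+F: volume 7+2+8=17, value 67+14+66=147
- A+F: volume 7+8=15, value 67+66=133
- A+C+E: volume 7+2+7=16, value 67+14+43=124
- C+E+F: volume 2+7+8=17, value 14+43+66=123
- A+B+C: volume 7+10+2=19, value 67+42+14=123
Best: $147.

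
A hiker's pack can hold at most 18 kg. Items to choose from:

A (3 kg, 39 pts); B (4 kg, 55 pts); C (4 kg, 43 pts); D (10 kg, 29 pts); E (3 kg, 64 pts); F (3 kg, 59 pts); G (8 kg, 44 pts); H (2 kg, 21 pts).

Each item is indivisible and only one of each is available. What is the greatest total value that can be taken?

260 pts

Check high-value combinations within 18 kg:
- A+B+C+E+F: weight 3+4+4+3+3=17, value 39+55+43+64+59=260
- B+C+E+F+H: weight 4+4+3+3+2=16, value 55+43+64+59+21=242
- A+B+E+F+H: weight 3+4+3+3+2=15, value 39+55+64+59+21=238
- A+C+E+F+H: weight 3+4+3+3+2=15, value 39+43+64+59+21=226
Best: 260 pts.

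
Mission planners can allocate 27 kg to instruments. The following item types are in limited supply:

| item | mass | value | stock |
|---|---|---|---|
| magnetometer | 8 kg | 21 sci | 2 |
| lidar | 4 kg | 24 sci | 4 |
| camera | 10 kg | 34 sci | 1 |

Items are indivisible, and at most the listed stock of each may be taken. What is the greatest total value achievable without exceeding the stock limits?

Best selections within mass 27 and stock limits:
- 4×lidar + 1×camera: mass 26, value 130
- 1×magnetometer + 4×lidar: mass 24, value 117
- 3×lidar + 1×camera: mass 22, value 106
- 1×magnetometer + 2×lidar + 1×camera: mass 26, value 103
Best: 130 sci.

130 sci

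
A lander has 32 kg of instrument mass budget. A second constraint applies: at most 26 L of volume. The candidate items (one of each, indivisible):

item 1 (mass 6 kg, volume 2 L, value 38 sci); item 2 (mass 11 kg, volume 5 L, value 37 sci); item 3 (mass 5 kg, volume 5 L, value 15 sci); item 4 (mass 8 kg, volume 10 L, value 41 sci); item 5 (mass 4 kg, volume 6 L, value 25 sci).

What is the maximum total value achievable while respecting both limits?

141 sci

Feasible sets respecting both limits:
- item 1+item 2+item 4+item 5: mass 29, volume 23, value 141
- item 1+item 2+item 3+item 4: mass 30, volume 22, value 131
- item 1+item 3+item 4+item 5: mass 23, volume 23, value 119
Best: 141 sci.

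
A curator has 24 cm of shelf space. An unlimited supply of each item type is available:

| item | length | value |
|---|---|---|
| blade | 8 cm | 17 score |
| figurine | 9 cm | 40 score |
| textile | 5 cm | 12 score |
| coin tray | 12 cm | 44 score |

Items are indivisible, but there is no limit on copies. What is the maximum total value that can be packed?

Best value-per-unit is figurine at 40/9; filling with it alone gives 2×40 = 80.
Optimal mix: 2×figurine + 1×textile → length 23, value 92.

92 score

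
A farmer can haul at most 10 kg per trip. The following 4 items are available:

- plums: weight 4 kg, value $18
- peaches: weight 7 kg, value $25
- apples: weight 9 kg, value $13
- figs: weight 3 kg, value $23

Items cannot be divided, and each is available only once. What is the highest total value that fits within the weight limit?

This is a 0/1 knapsack; check combinations near the capacity.
- peaches+figs: weight 7+3=10, value 25+23=48
- plums+figs: weight 4+3=7, value 18+23=41
- peaches: weight 7, value 25
Best: $48.

$48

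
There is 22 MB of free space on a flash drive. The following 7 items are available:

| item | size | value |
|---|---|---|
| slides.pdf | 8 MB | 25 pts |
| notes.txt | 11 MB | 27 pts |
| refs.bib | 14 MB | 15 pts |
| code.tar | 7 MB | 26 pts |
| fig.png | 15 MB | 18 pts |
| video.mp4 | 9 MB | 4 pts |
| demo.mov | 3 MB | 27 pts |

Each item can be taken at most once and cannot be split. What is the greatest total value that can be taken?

Check high-value combinations within 22 MB:
- notes.txt+code.tar+demo.mov: size 11+7+3=21, value 27+26+27=80
- slides.pdf+notes.txt+demo.mov: size 8+11+3=22, value 25+27+27=79
- slides.pdf+code.tar+demo.mov: size 8+7+3=18, value 25+26+27=78
- code.tar+video.mp4+demo.mov: size 7+9+3=19, value 26+4+27=57
Best: 80 pts.

80 pts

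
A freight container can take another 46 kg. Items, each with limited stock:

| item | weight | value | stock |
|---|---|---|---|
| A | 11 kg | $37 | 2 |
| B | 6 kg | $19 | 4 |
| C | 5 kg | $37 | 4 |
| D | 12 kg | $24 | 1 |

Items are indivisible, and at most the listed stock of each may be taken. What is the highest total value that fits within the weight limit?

$224

Best selections within weight 46 and stock limits:
- 4×B + 4×C: weight 44, value 224
- 1×A + 2×B + 4×C: weight 43, value 223
Best: $224.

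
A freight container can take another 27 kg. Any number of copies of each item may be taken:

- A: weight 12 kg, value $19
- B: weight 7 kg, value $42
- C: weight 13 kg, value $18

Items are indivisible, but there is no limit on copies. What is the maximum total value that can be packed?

Best value-per-unit is B at 42/7, and filling with it alone uses weight 3×7=21. No mix of the others beats 3×42 = 126.

$126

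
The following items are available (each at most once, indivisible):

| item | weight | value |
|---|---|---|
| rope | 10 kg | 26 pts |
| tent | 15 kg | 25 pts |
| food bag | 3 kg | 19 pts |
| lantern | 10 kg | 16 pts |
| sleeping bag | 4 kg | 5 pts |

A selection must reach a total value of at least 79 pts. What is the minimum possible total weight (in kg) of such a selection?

38

Subsets with value ≥ 79, sorted by total weight:
- rope+tent+food bag+lantern: weight 38, value 86
- rope+tent+food bag+lantern+sleeping bag: weight 42, value 91
Minimum weight: 38 kg.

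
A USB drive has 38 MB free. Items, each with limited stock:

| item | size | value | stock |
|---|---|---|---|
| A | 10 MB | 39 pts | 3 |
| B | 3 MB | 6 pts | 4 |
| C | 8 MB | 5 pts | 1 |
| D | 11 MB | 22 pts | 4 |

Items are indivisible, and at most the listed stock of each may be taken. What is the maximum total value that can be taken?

Top feasible selections:
- 3×A + 2×B: size 36, value 129
- 3×A + 1×B: size 33, value 123
- 3×A + 1×C: size 38, value 122
- 3×A: size 30, value 117
Best: 129 pts.

129 pts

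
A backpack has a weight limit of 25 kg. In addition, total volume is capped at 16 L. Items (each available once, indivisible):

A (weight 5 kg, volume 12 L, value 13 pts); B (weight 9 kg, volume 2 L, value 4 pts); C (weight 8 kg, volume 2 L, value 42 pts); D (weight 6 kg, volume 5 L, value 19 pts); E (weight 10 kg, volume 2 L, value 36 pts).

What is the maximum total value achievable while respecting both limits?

Feasible sets respecting both limits:
- C+D+E: weight 24, volume 9, value 97
- A+C+E: weight 23, volume 16, value 91
- C+E: weight 18, volume 4, value 78
- B+C+D: weight 23, volume 9, value 65
Best: 97 pts.

97 pts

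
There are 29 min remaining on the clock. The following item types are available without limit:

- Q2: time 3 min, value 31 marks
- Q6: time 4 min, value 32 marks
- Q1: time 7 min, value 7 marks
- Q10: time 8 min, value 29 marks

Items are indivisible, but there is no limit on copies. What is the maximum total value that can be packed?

281 marks

Best value-per-unit is Q2 at 31/3; filling with it alone gives 9×31 = 279.
Optimal mix: 7×Q2 + 2×Q6 → time 29, value 281.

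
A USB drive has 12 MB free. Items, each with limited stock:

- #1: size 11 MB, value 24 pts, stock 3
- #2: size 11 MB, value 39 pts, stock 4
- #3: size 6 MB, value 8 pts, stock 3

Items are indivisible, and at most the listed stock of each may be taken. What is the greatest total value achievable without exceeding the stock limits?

39 pts

Top feasible selections:
- 1×#2: size 11, value 39
- 1×#1: size 11, value 24
- 2×#3: size 12, value 16
- 1×#3: size 6, value 8
Best: 39 pts.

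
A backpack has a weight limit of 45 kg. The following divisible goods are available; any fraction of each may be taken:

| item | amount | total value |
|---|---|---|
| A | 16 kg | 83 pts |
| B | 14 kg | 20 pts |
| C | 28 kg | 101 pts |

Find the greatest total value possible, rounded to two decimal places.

185.43

Take in order of value per unit:
- A (83/16 per unit): all 16 → value 83, running total 83.00
- C (101/28 per unit): all 28 → value 101, running total 184.00
- B (20/14 per unit): 1 of 14 → value 1×20/14 = 1.4286, running total 185.43
Total 185.43.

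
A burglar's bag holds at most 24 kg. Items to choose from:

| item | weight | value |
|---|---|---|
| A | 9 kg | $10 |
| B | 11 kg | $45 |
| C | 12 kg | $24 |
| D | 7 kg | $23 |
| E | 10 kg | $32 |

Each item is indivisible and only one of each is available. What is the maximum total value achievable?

$77

Check high-value combinations within 24 kg:
- B+E: weight 11+10=21, value 45+32=77
- B+C: weight 11+12=23, value 45+24=69
- B+D: weight 11+7=18, value 45+23=68
Best: $77.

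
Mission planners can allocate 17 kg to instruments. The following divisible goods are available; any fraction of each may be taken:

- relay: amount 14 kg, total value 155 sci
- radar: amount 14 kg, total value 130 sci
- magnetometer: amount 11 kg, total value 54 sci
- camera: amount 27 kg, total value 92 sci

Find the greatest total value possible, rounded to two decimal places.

182.86

Take in order of value per unit:
- relay (155/14 per unit): all 14 → value 155, running total 155.00
- radar (130/14 per unit): 3 of 14 → value 3×130/14 = 27.8571, running total 182.86
Total 182.86.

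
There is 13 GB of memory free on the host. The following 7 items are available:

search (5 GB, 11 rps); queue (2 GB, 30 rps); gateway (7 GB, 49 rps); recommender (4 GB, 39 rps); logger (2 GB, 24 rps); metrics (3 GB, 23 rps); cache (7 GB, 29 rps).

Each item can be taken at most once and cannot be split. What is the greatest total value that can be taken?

118 rps

Check high-value combinations within 13 GB:
- queue+gateway+recommender: memory 2+7+4=13, value 30+49+39=118
- queue+recommender+logger+metrics: memory 2+4+2+3=11, value 30+39+24+23=116
- gateway+recommender+logger: memory 7+4+2=13, value 49+39+24=112
- search+queue+recommender+logger: memory 5+2+4+2=13, value 11+30+39+24=104
Best: 118 rps.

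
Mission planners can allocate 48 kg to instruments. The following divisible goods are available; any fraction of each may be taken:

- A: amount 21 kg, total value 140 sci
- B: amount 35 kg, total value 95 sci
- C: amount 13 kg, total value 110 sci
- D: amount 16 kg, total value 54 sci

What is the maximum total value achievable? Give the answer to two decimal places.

Take in order of value per unit:
- C (110/13 per unit): all 13 → value 110, running total 110.00
- A (140/21 per unit): all 21 → value 140, running total 250.00
- D (54/16 per unit): 14 of 16 → value 14×54/16 = 47.2500, running total 297.25
Total 297.25.

297.25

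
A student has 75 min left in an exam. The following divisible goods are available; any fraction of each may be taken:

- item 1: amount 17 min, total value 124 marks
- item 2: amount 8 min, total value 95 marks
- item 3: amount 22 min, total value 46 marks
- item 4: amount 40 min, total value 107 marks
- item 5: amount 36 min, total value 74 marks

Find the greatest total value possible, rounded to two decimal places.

346.91

Take in order of value per unit:
- item 2 (95/8 per unit): all 8 → value 95, running total 95.00
- item 1 (124/17 per unit): all 17 → value 124, running total 219.00
- item 4 (107/40 per unit): all 40 → value 107, running total 326.00
- item 3 (46/22 per unit): 10 of 22 → value 10×46/22 = 20.9091, running total 346.91
Total 346.91.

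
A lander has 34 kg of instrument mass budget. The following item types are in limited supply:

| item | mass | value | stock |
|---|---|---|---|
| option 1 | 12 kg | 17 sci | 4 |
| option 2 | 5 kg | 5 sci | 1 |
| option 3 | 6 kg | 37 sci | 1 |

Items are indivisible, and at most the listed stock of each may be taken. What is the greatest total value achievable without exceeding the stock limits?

71 sci

Top feasible selections:
- 2×option 1 + 1×option 3: mass 30, value 71
- 1×option 1 + 1×option 2 + 1×option 3: mass 23, value 59
- 1×option 1 + 1×option 3: mass 18, value 54
Best: 71 sci.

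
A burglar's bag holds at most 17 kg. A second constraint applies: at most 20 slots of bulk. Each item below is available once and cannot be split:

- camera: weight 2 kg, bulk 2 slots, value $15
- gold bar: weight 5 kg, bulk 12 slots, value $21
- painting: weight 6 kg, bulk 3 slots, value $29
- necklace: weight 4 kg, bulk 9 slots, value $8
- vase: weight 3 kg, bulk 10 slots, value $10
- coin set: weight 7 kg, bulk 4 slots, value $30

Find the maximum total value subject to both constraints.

Feasible sets respecting both limits:
- camera+painting+coin set: weight 15, bulk 9, value 74
- painting+vase+coin set: weight 16, bulk 17, value 69
- painting+necklace+coin set: weight 17, bulk 16, value 67
- camera+gold bar+coin set: weight 14, bulk 18, value 66
Best: $74.

$74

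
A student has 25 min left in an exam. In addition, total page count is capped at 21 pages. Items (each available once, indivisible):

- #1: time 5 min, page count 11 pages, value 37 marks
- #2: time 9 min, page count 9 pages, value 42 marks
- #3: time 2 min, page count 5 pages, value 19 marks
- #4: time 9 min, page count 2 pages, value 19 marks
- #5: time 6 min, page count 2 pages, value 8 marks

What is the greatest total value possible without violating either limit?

Feasible sets respecting both limits:
- #1+#3+#4+#5: time 22, page count 20, value 83
- #2+#3+#4: time 20, page count 16, value 80
- #1+#2: time 14, page count 20, value 79
Best: 83 marks.

83 marks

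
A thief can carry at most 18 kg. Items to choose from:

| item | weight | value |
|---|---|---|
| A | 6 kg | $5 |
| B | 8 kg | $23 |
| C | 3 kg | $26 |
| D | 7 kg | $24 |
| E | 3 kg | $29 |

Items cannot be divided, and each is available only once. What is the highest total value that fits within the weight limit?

$79

Check high-value combinations within 18 kg:
- C+D+E: weight 3+7+3=13, value 26+24+29=79
- B+C+E: weight 8+3+3=14, value 23+26+29=78
- B+D+E: weight 8+7+3=18, value 23+24+29=76
- B+C+D: weight 8+3+7=18, value 23+26+24=73
- A+C+E: weight 6+3+3=12, value 5+26+29=60
Best: $79.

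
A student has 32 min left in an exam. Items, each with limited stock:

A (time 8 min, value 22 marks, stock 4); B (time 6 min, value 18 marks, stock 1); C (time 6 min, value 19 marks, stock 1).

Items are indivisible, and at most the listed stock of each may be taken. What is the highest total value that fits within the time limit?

88 marks

Best selections within time 32 and stock limits:
- 4×A: time 32, value 88
- 3×A + 1×C: time 30, value 85
- 3×A + 1×B: time 30, value 84
- 2×A + 1×B + 1×C: time 28, value 81
Best: 88 marks.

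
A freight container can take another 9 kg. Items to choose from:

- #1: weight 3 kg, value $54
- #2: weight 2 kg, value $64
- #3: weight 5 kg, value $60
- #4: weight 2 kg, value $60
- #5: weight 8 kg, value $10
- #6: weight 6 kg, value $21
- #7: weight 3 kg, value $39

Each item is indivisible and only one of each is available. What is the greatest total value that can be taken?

$184

Check high-value combinations within 9 kg:
- #2+#3+#4: weight 2+5+2=9, value 64+60+60=184
- #1+#2+#4: weight 3+2+2=7, value 54+64+60=178
- #2+#4+#7: weight 2+2+3=7, value 64+60+39=163
- #1+#2+#7: weight 3+2+3=8, value 54+64+39=157
Best: $184.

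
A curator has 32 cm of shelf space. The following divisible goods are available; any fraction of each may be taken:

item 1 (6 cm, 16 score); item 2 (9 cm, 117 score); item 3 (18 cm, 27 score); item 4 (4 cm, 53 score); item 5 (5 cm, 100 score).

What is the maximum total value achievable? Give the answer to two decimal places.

Take in order of value per unit:
- item 5 (100/5 per unit): all 5 → value 100, running total 100.00
- item 4 (53/4 per unit): all 4 → value 53, running total 153.00
- item 2 (117/9 per unit): all 9 → value 117, running total 270.00
- item 1 (16/6 per unit): all 6 → value 16, running total 286.00
- item 3 (27/18 per unit): 8 of 18 → value 8×27/18 = 12.0000, running total 298.00
Total 298.00.

298.00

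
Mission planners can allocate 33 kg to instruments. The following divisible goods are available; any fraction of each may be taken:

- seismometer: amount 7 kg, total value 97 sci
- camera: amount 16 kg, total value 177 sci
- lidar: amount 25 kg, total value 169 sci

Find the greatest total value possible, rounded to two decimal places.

341.60

Take in order of value per unit:
- seismometer (97/7 per unit): all 7 → value 97, running total 97.00
- camera (177/16 per unit): all 16 → value 177, running total 274.00
- lidar (169/25 per unit): 10 of 25 → value 10×169/25 = 67.6000, running total 341.60
Total 341.60.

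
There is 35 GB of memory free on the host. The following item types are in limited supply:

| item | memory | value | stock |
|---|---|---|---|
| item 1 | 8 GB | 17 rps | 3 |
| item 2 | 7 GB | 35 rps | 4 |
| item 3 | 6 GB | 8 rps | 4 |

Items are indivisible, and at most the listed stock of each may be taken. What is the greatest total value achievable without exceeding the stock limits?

148 rps

Best selections within memory 35 and stock limits:
- 4×item 2 + 1×item 3: memory 34, value 148
- 4×item 2: memory 28, value 140
- 1×item 1 + 3×item 2 + 1×item 3: memory 35, value 130
- 1×item 1 + 3×item 2: memory 29, value 122
Best: 148 rps.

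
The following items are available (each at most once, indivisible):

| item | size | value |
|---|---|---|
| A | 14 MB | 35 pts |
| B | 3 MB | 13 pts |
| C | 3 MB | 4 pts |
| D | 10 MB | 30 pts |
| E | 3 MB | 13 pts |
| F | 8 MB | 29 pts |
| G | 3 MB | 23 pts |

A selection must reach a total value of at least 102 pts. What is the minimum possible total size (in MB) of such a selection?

27

Subsets with value ≥ 102, sorted by total size:
- B+D+E+F+G: size 27, value 108
- B+C+D+E+F+G: size 30, value 112
- A+B+E+F+G: size 31, value 113
Minimum size: 27 MB.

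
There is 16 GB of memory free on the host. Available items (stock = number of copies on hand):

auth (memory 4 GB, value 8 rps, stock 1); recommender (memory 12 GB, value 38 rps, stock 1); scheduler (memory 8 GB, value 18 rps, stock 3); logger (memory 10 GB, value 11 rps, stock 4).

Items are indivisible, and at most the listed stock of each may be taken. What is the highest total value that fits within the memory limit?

46 rps

Top feasible selections:
- 1×auth + 1×recommender: memory 16, value 46
- 1×recommender: memory 12, value 38
- 2×scheduler: memory 16, value 36
Best: 46 rps.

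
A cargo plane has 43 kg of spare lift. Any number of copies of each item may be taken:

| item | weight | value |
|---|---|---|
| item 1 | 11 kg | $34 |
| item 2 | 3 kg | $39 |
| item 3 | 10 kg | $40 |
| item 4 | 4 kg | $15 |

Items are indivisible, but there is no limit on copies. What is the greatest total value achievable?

$546

Best value-per-unit is item 2 at 39/3, and filling with it alone uses weight 14×3=42. No mix of the others beats 14×39 = 546.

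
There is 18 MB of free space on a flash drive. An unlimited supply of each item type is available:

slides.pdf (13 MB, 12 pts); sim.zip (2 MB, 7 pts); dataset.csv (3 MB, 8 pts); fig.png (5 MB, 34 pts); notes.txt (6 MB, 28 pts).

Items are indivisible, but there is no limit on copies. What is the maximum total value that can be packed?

Best value-per-unit is fig.png at 34/5; filling with it alone gives 3×34 = 102.
Optimal mix: 1×dataset.csv + 3×fig.png → size 18, value 110.

110 pts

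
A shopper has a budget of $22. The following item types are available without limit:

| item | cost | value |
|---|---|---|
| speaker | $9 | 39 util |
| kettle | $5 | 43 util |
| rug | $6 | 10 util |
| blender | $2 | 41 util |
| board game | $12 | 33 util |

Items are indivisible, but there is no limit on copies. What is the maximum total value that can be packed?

Best value-per-unit is blender at 41/2, and filling with it alone uses cost 11×2=22. No mix of the others beats 11×41 = 451.

451 util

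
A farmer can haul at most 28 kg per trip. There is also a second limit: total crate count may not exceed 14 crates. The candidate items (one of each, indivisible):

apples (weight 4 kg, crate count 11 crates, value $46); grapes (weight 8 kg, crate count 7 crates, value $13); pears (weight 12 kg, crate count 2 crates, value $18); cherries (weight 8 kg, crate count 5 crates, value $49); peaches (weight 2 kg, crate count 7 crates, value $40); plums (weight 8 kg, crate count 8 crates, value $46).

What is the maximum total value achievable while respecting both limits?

$107

Feasible sets respecting both limits:
- pears+cherries+peaches: weight 22, crate count 14, value 107
- cherries+plums: weight 16, crate count 13, value 95
- cherries+peaches: weight 10, crate count 12, value 89
Best: $107.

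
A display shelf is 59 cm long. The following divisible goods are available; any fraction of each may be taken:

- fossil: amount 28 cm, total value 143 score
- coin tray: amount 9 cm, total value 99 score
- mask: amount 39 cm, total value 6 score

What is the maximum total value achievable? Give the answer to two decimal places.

Take in order of value per unit:
- coin tray (99/9 per unit): all 9 → value 99, running total 99.00
- fossil (143/28 per unit): all 28 → value 143, running total 242.00
- mask (6/39 per unit): 22 of 39 → value 22×6/39 = 3.3846, running total 245.38
Total 245.38.

245.38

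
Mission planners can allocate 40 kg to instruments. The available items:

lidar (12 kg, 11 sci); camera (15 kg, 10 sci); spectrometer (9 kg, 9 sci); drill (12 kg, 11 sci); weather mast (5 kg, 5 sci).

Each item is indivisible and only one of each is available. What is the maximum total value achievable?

Check high-value combinations within 40 kg:
- lidar+spectrometer+drill+weather mast: mass 12+9+12+5=38, value 11+9+11+5=36
- lidar+camera+drill: mass 12+15+12=39, value 11+10+11=32
- lidar+spectrometer+drill: mass 12+9+12=33, value 11+9+11=31
- lidar+camera+spectrometer: mass 12+15+9=36, value 11+10+9=30
Best: 36 sci.

36 sci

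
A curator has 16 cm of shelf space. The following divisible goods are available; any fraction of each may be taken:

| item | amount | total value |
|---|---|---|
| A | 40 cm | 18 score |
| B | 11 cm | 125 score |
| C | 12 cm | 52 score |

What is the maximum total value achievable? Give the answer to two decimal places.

146.67

Take in order of value per unit:
- B (125/11 per unit): all 11 → value 125, running total 125.00
- C (52/12 per unit): 5 of 12 → value 5×52/12 = 21.6667, running total 146.67
Total 146.67.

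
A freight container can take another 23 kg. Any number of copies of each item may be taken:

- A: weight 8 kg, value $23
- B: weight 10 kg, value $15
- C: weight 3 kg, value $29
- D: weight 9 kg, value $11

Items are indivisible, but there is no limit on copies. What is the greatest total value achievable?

Best value-per-unit is C at 29/3, and filling with it alone uses weight 7×3=21. No mix of the others beats 7×29 = 203.

$203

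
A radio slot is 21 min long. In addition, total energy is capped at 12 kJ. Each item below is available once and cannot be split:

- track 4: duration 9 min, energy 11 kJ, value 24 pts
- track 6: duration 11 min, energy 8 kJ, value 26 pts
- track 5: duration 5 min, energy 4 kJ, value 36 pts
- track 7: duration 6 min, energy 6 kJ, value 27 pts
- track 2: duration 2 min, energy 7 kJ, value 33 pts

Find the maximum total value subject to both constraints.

Feasible sets respecting both limits:
- track 5+track 2: duration 7, energy 11, value 69
- track 5+track 7: duration 11, energy 10, value 63
- track 6+track 5: duration 16, energy 12, value 62
Best: 69 pts.

69 pts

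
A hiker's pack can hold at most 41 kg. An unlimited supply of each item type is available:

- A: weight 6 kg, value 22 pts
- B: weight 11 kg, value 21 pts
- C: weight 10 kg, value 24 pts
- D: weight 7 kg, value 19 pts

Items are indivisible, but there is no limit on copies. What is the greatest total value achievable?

134 pts

Best value-per-unit is A at 22/6; filling with it alone gives 6×22 = 132.
Optimal mix: 5×A + 1×C → weight 40, value 134.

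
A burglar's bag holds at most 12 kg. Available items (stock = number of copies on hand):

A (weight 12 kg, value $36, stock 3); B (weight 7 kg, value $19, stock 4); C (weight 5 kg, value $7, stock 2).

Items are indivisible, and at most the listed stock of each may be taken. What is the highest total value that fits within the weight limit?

$36

Best selections within weight 12 and stock limits:
- 1×A: weight 12, value 36
- 1×B + 1×C: weight 12, value 26
- 1×B: weight 7, value 19
Best: $36.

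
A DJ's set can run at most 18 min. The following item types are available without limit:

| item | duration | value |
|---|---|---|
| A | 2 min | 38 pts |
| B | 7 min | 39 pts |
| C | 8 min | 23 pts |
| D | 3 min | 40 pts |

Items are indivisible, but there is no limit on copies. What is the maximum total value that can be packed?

342 pts

Best value-per-unit is A at 38/2, and filling with it alone uses duration 9×2=18. No mix of the others beats 9×38 = 342.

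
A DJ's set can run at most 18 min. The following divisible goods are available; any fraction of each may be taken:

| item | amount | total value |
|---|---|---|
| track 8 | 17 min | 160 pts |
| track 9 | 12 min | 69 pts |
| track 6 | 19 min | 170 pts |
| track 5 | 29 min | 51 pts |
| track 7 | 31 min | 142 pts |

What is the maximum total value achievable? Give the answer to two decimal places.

168.95

Take in order of value per unit:
- track 8 (160/17 per unit): all 17 → value 160, running total 160.00
- track 6 (170/19 per unit): 1 of 19 → value 1×170/19 = 8.9474, running total 168.95
Total 168.95.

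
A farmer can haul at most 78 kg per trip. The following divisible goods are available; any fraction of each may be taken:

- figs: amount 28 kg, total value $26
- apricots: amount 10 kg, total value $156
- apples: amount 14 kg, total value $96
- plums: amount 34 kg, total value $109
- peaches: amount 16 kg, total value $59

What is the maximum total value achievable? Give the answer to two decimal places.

423.71

Take in order of value per unit:
- apricots (156/10 per unit): all 10 → value 156, running total 156.00
- apples (96/14 per unit): all 14 → value 96, running total 252.00
- peaches (59/16 per unit): all 16 → value 59, running total 311.00
- plums (109/34 per unit): all 34 → value 109, running total 420.00
- figs (26/28 per unit): 4 of 28 → value 4×26/28 = 3.7143, running total 423.71
Total 423.71.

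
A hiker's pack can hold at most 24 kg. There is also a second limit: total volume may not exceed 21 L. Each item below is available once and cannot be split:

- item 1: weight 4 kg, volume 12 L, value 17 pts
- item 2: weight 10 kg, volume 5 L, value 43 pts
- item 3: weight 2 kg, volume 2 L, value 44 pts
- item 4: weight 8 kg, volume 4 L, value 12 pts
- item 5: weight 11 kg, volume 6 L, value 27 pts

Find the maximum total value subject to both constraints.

Feasible sets respecting both limits:
- item 2+item 3+item 5: weight 23, volume 13, value 114
- item 1+item 2+item 3: weight 16, volume 19, value 104
- item 2+item 3+item 4: weight 20, volume 11, value 99
- item 1+item 3+item 5: weight 17, volume 20, value 88
Best: 114 pts.

114 pts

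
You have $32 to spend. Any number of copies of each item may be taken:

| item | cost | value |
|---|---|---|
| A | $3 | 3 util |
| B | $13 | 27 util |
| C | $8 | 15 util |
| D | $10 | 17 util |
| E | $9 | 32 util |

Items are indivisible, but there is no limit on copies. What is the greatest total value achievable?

Best value-per-unit is E at 32/9; filling with it alone gives 3×32 = 96.
Optimal mix: 1×A + 3×E → cost 30, value 99.

99 util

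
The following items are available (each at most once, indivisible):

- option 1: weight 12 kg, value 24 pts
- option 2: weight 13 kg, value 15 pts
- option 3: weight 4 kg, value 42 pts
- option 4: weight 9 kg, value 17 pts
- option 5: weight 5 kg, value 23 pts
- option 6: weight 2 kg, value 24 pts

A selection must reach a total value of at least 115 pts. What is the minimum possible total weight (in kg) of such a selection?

Subsets with value ≥ 115, sorted by total weight:
- option 1+option 3+option 4+option 5+option 6: weight 32, value 130
- option 2+option 3+option 4+option 5+option 6: weight 33, value 121
- option 1+option 2+option 3+option 5+option 6: weight 36, value 128
Minimum weight: 32 kg.

32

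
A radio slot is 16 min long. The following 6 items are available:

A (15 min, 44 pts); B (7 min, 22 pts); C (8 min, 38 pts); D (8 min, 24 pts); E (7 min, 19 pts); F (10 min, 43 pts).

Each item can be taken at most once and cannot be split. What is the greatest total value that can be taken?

62 pts

Check high-value combinations within 16 min:
- C+D: duration 8+8=16, value 38+24=62
- B+C: duration 7+8=15, value 22+38=60
- C+E: duration 8+7=15, value 38+19=57
- B+D: duration 7+8=15, value 22+24=46
- A: duration 15, value 44
Best: 62 pts.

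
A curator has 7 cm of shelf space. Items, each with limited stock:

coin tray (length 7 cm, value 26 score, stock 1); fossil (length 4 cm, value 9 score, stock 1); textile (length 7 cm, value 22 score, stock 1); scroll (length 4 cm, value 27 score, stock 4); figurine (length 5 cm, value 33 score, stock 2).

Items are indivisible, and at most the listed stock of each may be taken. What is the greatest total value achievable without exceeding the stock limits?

33 score

Top feasible selections:
- 1×figurine: length 5, value 33
- 1×scroll: length 4, value 27
Best: 33 score.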